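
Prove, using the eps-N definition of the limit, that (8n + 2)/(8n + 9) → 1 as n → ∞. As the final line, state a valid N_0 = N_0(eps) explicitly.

Let eps > 0. For n ≥ 1, |(8n + 2)/(8n + 9) − 1| = |-56|/(8(8n + 9)) = 56/(8(8n + 9)).
Since 8n + 9 ≥ 8n for n ≥ 1, this is ≤ 56/(8·8n) = (7/8)/n.
So |(8n + 2)/(8n + 9) − 1| < eps whenever n > (7/8)/eps.
Take N_0 = (7/8)/eps. If n > N_0 then |(8n + 2)/(8n + 9) − 1| ≤ (7/8)/n < eps.

N_0 = (7/8)/eps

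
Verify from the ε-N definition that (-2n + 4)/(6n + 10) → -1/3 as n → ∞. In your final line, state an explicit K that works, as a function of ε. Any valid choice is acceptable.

K = (11/9)/ε

Suppose ε > 0. For n ≥ 1, |(-2n + 4)/(6n + 10) + 1/3| = |44|/(6(6n + 10)) = 44/(6(6n + 10)).
Since 6n + 10 ≥ 6n for n ≥ 1, this is ≤ 44/(6·6n) = (11/9)/n.
So |(-2n + 4)/(6n + 10) + 1/3| < ε whenever n > (11/9)/ε.
Take K = (11/9)/ε. If n > K then |(-2n + 4)/(6n + 10) + 1/3| ≤ (11/9)/n < ε.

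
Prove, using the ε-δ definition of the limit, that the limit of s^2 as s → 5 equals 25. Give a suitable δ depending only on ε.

Let ε > 0. We seek δ > 0 with 0 < |s − 5| < δ ⇒ |s^2 − 25| < ε.
Factor: s^2 − 25 = (s − 5)(s + 5), so |s^2 − 25| = |s − 5|·|s + 5|.
Impose δ ≤ 2 so that |s| < 7; then |s + 5| ≤ 12.
Hence |s^2 − 25| ≤ 12|s − 5|, which is < ε once |s − 5| < ε/12.
Take δ = min(2, ε/12). If 0 < |s − 5| < δ then both bounds hold and |s^2 − 25| ≤ 12|s − 5| < 12·(ε/12) = ε.

δ = min(2, ε/12)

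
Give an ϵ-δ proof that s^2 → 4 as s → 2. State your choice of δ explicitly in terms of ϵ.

δ = min(1, ϵ/5)

Let ϵ > 0 be given. We seek δ > 0 with 0 < |s − 2| < δ ⇒ |s^2 − 4| < ϵ.
Factor: s^2 − 4 = (s − 2)(s + 2), so |s^2 − 4| = |s − 2|·|s + 2|.
Impose δ ≤ 1 so that |s| < 3; then |s + 2| ≤ 5.
Hence |s^2 − 4| ≤ 5|s − 2|, which is < ϵ once |s − 2| < ϵ/5.
Take δ = min(1, ϵ/5). If 0 < |s − 2| < δ then both bounds hold and |s^2 − 4| ≤ 5|s − 2| < 5·(ϵ/5) = ϵ.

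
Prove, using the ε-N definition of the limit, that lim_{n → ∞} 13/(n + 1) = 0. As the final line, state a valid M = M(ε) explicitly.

M = 13/ε

Fix ε > 0. For n ≥ 1, |13/(n + 1) − 0| = 13/(n + 1) ≤ 13/n.
We need 13/n < ε, i.e. n > 13/ε.
Take M = 13/ε. If n > M then |13/(n + 1)| ≤ 13/n < ε.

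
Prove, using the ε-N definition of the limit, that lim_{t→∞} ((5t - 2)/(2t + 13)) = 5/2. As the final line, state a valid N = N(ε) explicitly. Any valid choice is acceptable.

N = (69/4)/ε

Let ε > 0 be given. We seek N > 0 such that t > N implies |(5t - 2)/(2t + 13) − (5/2)| < ε.
(5t - 2)/(2t + 13) − (5/2) = (2(5t - 2) − 5(2t + 13)) / (2(2t + 13)) = -69/(2(2t + 13)).
For t > 0 we have 2t + 13 > 2t, so |(5t - 2)/(2t + 13) − (5/2)| = 69/(2(2t + 13)) < 69/(2·2t) = (69/4)/t.
Thus |(5t - 2)/(2t + 13) − (5/2)| < ε whenever t > (69/4)/ε.
Take N = (69/4)/ε. If t > N then |(5t - 2)/(2t + 13) − (5/2)| < (69/4)/t < ε.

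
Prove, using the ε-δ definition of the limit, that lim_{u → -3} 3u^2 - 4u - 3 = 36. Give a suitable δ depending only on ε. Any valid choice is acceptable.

δ = min(1, ε/25)

Let ε > 0. We want δ > 0 such that 0 < |u + 3| < δ implies |(3u^2 - 4u - 3) − 36| < ε.
(3u^2 - 4u - 3) − 36 = 3u^2 - 4u - 39 = (u + 3)(3u - 13).
So |(3u^2 - 4u - 3) − 36| = |u + 3|·|3u - 13|.
Require δ ≤ 1. Then |u + 3| < 1 gives |u| < 4, and by the triangle inequality |3u - 13| ≤ 3·4 + 13 = 25.
Hence |(3u^2 - 4u - 3) − 36| ≤ 25|u + 3| < ε provided |u + 3| < ε/25.
Take δ = min(1, ε/25). Then 0 < |u + 3| < δ gives both |u + 3| < 1 and |u + 3| < ε/25, so |(3u^2 - 4u - 3) − 36| < ε.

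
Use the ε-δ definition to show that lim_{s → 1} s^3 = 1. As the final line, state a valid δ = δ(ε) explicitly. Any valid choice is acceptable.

δ = min(1, ε/7)

Let ε > 0. We seek δ > 0 with 0 < |s − 1| < δ ⇒ |s^3 − 1| < ε.
Factor: s^3 − 1 = (s − 1)(s^2 + s + 1), so |s^3 − 1| = |s − 1|·|s^2 + s + 1|.
Restrict δ ≤ 1. Then |s − 1| < 1 gives |s| < 2, so by the triangle inequality |s^2 + s + 1| ≤ 2^2 + 2 + 1 = 7.
Hence |s^3 − 1| ≤ 7|s − 1|, which is < ε once |s − 1| < ε/7.
Take δ = min(1, ε/7). If 0 < |s − 1| < δ then both bounds hold and |s^3 − 1| ≤ 7|s − 1| < 7·(ε/7) = ε.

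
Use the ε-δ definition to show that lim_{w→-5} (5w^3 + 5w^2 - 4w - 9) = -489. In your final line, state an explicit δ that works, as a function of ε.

δ = min(1, ε/396)

Let ε > 0. We want δ > 0 such that 0 < |w + 5| < δ implies |(5w^3 + 5w^2 - 4w - 9) + 489| < ε.
(5w^3 + 5w^2 - 4w - 9) + 489 = 5w^3 + 5w^2 - 4w + 480 = (w + 5)(5w^2 - 20w + 96).
So |(5w^3 + 5w^2 - 4w - 9) + 489| = |w + 5|·|5w^2 - 20w + 96|.
Assume first that |w + 5| < 1, so |w| < 6. Then |5w^2 - 20w + 96| ≤ 5·6^2 + 20·6 + 96 = 396.
Hence |(5w^3 + 5w^2 - 4w - 9) + 489| ≤ 396|w + 5| < ε provided |w + 5| < ε/396.
Choosing δ = min(1, ε/396) ensures both conditions, hence |(5w^3 + 5w^2 - 4w - 9) + 489| < ε.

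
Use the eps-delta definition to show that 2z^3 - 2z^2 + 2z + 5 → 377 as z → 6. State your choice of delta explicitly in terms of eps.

Fix eps > 0. We want delta > 0 such that 0 < |z − 6| < delta implies |(2z^3 - 2z^2 + 2z + 5) − 377| < eps.
(2z^3 - 2z^2 + 2z + 5) − 377 = 2z^3 - 2z^2 + 2z - 372 = (z − 6)(2z^2 + 10z + 62).
So |(2z^3 - 2z^2 + 2z + 5) − 377| = |z − 6|·|2z^2 + 10z + 62|.
Assume first that |z − 6| < 2, so |z| < 8. Then |2z^2 + 10z + 62| ≤ 2·8^2 + 10·8 + 62 = 270.
Hence |(2z^3 - 2z^2 + 2z + 5) − 377| ≤ 270|z − 6| < eps provided |z − 6| < eps/270.
Choosing delta = min(2, eps/270) ensures both conditions, hence |(2z^3 - 2z^2 + 2z + 5) − 377| < eps.

delta = min(2, eps/270)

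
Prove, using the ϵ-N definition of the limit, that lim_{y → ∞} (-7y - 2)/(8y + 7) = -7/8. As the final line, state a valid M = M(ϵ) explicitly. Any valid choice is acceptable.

M = (33/64)/ϵ

Let ϵ > 0 be given. We seek M > 0 such that y > M implies |(-7y - 2)/(8y + 7) + 7/8| < ϵ.
(-7y - 2)/(8y + 7) + 7/8 = (8(-7y - 2) − (-7)(8y + 7)) / (8(8y + 7)) = 33/(8(8y + 7)).
For y > 0 we have 8y + 7 > 8y, so |(-7y - 2)/(8y + 7) + 7/8| = 33/(8(8y + 7)) < 33/(8·8y) = (33/64)/y.
Thus |(-7y - 2)/(8y + 7) + 7/8| < ϵ whenever y > (33/64)/ϵ.
Take M = (33/64)/ϵ. If y > M then |(-7y - 2)/(8y + 7) + 7/8| < (33/64)/y < ϵ.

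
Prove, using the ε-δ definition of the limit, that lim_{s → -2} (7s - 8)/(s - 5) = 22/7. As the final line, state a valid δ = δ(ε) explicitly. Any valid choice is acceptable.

Let ε > 0. We want δ > 0 with 0 < |s + 2| < δ ⇒ |(7s - 8)/(s - 5) − (22/7)| < ε.
Combining over a common denominator, (7s - 8)/(s - 5) − (22/7) = [(7s - 8)·(-7) − (-22)·(s - 5)] / [(-7)·(s - 5)] = -27(s + 2) / ((-7)(s - 5)).
So |(7s - 8)/(s - 5) − (22/7)| = 27|s + 2| / (7·|s − 5|).
Restrict δ ≤ 7/2. Then |s + 2| < 7/2 gives |s − 5| = |(s + 2) + (-7)| ≥ 7 − 7/2 = 7/2.
Hence |(7s - 8)/(s - 5) − (22/7)| < 27|s + 2|/(7·(7/2)) = (54/49)|s + 2|, which is < ε once |s + 2| < (49/54)ε.
Take δ = min(7/2, (49/54)ε). Then 0 < |s + 2| < δ forces both bounds, so |(7s - 8)/(s - 5) − (22/7)| < ε.

δ = min(7/2, (49/54)ε)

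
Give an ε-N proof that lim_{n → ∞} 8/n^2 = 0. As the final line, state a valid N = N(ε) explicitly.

Suppose ε > 0. For n ≥ 1, |8/n^2 − 0| = 8/n^2.
8/n^2 < ε ⇔ n^2 > 8/ε ⇔ n > (8/ε)^{1/2}.
Take N = (8/ε)^{1/2}. Then n > N implies 8/n^2 < ε.

N = (8/ε)^{1/2}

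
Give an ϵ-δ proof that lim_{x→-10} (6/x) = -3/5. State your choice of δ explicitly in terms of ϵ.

Suppose ϵ > 0. We seek δ > 0 such that 0 < |x + 10| < δ implies |6/x + 3/5| < ϵ.
|6/x + 3/5| = 6·|-10 − x|/(10·|x|) = 6|x + 10|/(10|x|).
Require δ ≤ 5 so that |x| > 10 − 5 = 5, hence 10|x| > 50.
Then |6/x + 3/5| < 6|x + 10|/50, which is < ϵ when |x + 10| < (25/3)ϵ.
Take δ = min(5, (25/3)ϵ). Then 0 < |x + 10| < δ gives both |x + 10| < 5 and |x + 10| < (25/3)ϵ, so |6/x + 3/5| < ϵ.

δ = min(5, (25/3)ϵ)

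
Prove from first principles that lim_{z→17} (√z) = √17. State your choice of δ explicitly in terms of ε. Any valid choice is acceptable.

δ = min(17, √17·ε)

Let ε > 0 be given. We want δ > 0 such that 0 < |z − 17| < δ implies |√z − √17| < ε.
Rationalise: √z − √17 = (z − 17)/(√z + √17), so |√z − √17| = |z − 17|/(√z + √17).
Restrict δ ≤ 17 so that |z − 17| < 17 forces z > 0, and then √z + √17 > √17.
Hence |√z − √17| < |z − 17|/√17, which is < ε once |z − 17| < √17·ε.
Take δ = min(17, √17·ε). If 0 < |z − 17| < δ then z > 0 and |√z − √17| < |z − 17|/√17 < ε.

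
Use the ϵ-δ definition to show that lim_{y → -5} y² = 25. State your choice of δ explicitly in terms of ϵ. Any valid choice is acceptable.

δ = min(1, ϵ/11)

Let ϵ > 0 be given. We seek δ > 0 with 0 < |y + 5| < δ ⇒ |y² − 25| < ϵ.
Factor: y² − 25 = (y + 5)(y - 5), so |y² − 25| = |y + 5|·|y - 5|.
Impose δ ≤ 1 so that |y| < 6; then |y - 5| ≤ 11.
Hence |y² − 25| ≤ 11|y + 5|, which is < ϵ once |y + 5| < ϵ/11.
Take δ = min(1, ϵ/11). If 0 < |y + 5| < δ then both bounds hold and |y² − 25| ≤ 11|y + 5| < 11·(ϵ/11) = ϵ.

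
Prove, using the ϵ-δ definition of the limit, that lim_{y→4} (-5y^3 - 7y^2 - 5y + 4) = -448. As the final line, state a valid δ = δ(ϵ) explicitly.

δ = min(2, ϵ/455)

Let ϵ > 0 be given. We want δ > 0 such that 0 < |y − 4| < δ implies |(-5y^3 - 7y^2 - 5y + 4) + 448| < ϵ.
(-5y^3 - 7y^2 - 5y + 4) + 448 = -5y^3 - 7y^2 - 5y + 452 = (y − 4)(-5y^2 - 27y - 113).
So |(-5y^3 - 7y^2 - 5y + 4) + 448| = |y − 4|·|-5y^2 - 27y - 113|.
Require δ ≤ 2. Then |y − 4| < 2 gives |y| < 6, and by the triangle inequality |-5y^2 - 27y - 113| ≤ 5·6^2 + 27·6 + 113 = 455.
Hence |(-5y^3 - 7y^2 - 5y + 4) + 448| ≤ 455|y − 4| < ϵ provided |y − 4| < ϵ/455.
Choosing δ = min(2, ϵ/455) ensures both conditions, hence |(-5y^3 - 7y^2 - 5y + 4) + 448| < ϵ.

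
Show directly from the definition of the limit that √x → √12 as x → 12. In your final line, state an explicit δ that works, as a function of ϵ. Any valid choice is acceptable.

Suppose ϵ > 0. We want δ > 0 such that 0 < |x − 12| < δ implies |√x − √12| < ϵ.
Rationalise: √x − √12 = (x − 12)/(√x + √12), so |√x − √12| = |x − 12|/(√x + √12).
Restrict δ ≤ 12 so that |x − 12| < 12 forces x > 0, and then √x + √12 > √12.
Hence |√x − √12| < |x − 12|/√12, which is < ϵ once |x − 12| < √12·ϵ.
Take δ = min(12, √12·ϵ). If 0 < |x − 12| < δ then x > 0 and |√x − √12| < |x − 12|/√12 < ϵ.

δ = min(12, √12·ϵ)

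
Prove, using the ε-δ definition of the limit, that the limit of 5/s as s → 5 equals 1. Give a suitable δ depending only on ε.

Let ε > 0. We seek δ > 0 such that 0 < |s − 5| < δ implies |5/s − 1| < ε.
|5/s − 1| = 5·|5 − s|/(5·|s|) = 5|s − 5|/(5|s|).
Restrict δ ≤ 5/2. Then |s − 5| < 5/2 gives |s| > 5/2, so 5|s| > 25/2.
Then |5/s − 1| < 5|s − 5|/(25/2), which is < ε when |s − 5| < (5/2)ε.
Take δ = min(5/2, (5/2)ε). Then 0 < |s − 5| < δ gives both |s − 5| < 5/2 and |s − 5| < (5/2)ε, so |5/s − 1| < ε.

δ = min(5/2, (5/2)ε)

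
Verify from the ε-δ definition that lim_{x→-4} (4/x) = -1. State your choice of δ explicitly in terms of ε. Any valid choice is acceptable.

Let ε > 0. We seek δ > 0 such that 0 < |x + 4| < δ implies |4/x + 1| < ε.
|4/x + 1| = 4·|-4 − x|/(4·|x|) = 4|x + 4|/(4|x|).
Require δ ≤ 2 so that |x| > 4 − 2 = 2, hence 4|x| > 8.
Then |4/x + 1| < 4|x + 4|/8, which is < ε when |x + 4| < 2ε.
Take δ = min(2, 2ε). Then 0 < |x + 4| < δ gives both |x + 4| < 2 and |x + 4| < 2ε, so |4/x + 1| < ε.

δ = min(2, 2ε)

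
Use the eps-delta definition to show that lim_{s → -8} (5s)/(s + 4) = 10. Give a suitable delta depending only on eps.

delta = min(2, (2/5)eps)

Let eps > 0. We want delta > 0 with 0 < |s + 8| < delta ⇒ |(5s)/(s + 4) − 10| < eps.
Combining over a common denominator, (5s)/(s + 4) − 10 = [(5s)·(-4) − (-40)·(s + 4)] / [(-4)·(s + 4)] = 20(s + 8) / ((-4)(s + 4)).
So |(5s)/(s + 4) − 10| = 20|s + 8| / (4·|s + 4|).
Restrict delta ≤ 2. Then |s + 8| < 2 gives |s + 4| = |(s + 8) + (-4)| ≥ 4 − 2 = 2.
Hence |(5s)/(s + 4) − 10| < 20|s + 8|/(4·2) = (5/2)|s + 8|, which is < eps once |s + 8| < (2/5)eps.
Take delta = min(2, (2/5)eps). Then 0 < |s + 8| < delta forces both bounds, so |(5s)/(s + 4) − 10| < eps.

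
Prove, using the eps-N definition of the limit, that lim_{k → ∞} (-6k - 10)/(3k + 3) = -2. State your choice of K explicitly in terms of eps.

K = (4/3)/eps

Fix eps > 0. For k ≥ 1, |(-6k - 10)/(3k + 3) + 2| = |-12|/(3(3k + 3)) = 12/(3(3k + 3)).
Since 3k + 3 ≥ 3k for k ≥ 1, this is ≤ 12/(3·3k) = (4/3)/k.
So |(-6k - 10)/(3k + 3) + 2| < eps whenever k > (4/3)/eps.
Take K = (4/3)/eps. If k > K then |(-6k - 10)/(3k + 3) + 2| ≤ (4/3)/k < eps.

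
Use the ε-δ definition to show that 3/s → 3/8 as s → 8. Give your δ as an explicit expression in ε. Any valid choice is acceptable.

δ = min(4, (32/3)ε)

Suppose ε > 0. We seek δ > 0 such that 0 < |s − 8| < δ implies |3/s − (3/8)| < ε.
|3/s − (3/8)| = 3·|8 − s|/(8·|s|) = 3|s − 8|/(8|s|).
Require δ ≤ 4 so that |s| > 8 − 4 = 4, hence 8|s| > 32.
Then |3/s − (3/8)| < 3|s − 8|/32, which is < ε when |s − 8| < (32/3)ε.
Take δ = min(4, (32/3)ε). Then 0 < |s − 8| < δ gives both |s − 8| < 4 and |s − 8| < (32/3)ε, so |3/s − (3/8)| < ε.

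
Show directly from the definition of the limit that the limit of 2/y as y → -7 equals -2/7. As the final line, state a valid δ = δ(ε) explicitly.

δ = min(7/2, (49/4)ε)

Let ε > 0. We seek δ > 0 such that 0 < |y + 7| < δ implies |2/y + 2/7| < ε.
|2/y + 2/7| = 2·|-7 − y|/(7·|y|) = 2|y + 7|/(7|y|).
Require δ ≤ 7/2 so that |y| > 7 − 7/2 = 7/2, hence 7|y| > 49/2.
Then |2/y + 2/7| < 2|y + 7|/(49/2), which is < ε when |y + 7| < (49/4)ε.
Take δ = min(7/2, (49/4)ε). Then 0 < |y + 7| < δ gives both |y + 7| < 7/2 and |y + 7| < (49/4)ε, so |2/y + 2/7| < ε.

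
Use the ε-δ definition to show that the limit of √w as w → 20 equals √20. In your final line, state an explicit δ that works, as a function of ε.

Fix ε > 0. We want δ > 0 such that 0 < |w − 20| < δ implies |√w − √20| < ε.
Multiplying by the conjugate, |√w − √20| = |w − 20|/(√w + √20).
Restrict δ ≤ 20 so that |w − 20| < 20 forces w > 0, and then √w + √20 > √20.
Hence |√w − √20| < |w − 20|/√20, which is < ε once |w − 20| < √20·ε.
Take δ = min(20, √20·ε). If 0 < |w − 20| < δ then w > 0 and |√w − √20| < |w − 20|/√20 < ε.

δ = min(20, √20·ε)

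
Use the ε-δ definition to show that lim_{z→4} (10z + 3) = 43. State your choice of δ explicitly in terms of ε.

δ = ε/10

Let ε > 0 be given. We need δ > 0 so that 0 < |z − 4| < δ implies |(10z + 3) − 43| < ε.
|(10z + 3) − 43| = |10z - 40| = 10|z − 4|.
Thus it suffices that |z − 4| < ε/10.
Choosing δ = ε/10 gives |(10z + 3) − 43| = 10|z − 4| < ε whenever |z − 4| < δ.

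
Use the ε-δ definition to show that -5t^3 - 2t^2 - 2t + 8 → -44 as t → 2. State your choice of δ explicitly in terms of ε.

δ = min(1, ε/107)

Fix ε > 0. We want δ > 0 such that 0 < |t − 2| < δ implies |(-5t^3 - 2t^2 - 2t + 8) + 44| < ε.
(-5t^3 - 2t^2 - 2t + 8) + 44 = -5t^3 - 2t^2 - 2t + 52 = (t − 2)(-5t^2 - 12t - 26).
So |(-5t^3 - 2t^2 - 2t + 8) + 44| = |t − 2|·|-5t^2 - 12t - 26|.
Assume first that |t − 2| < 1, so |t| < 3. Then |-5t^2 - 12t - 26| ≤ 5·3^2 + 12·3 + 26 = 107.
Hence |(-5t^3 - 2t^2 - 2t + 8) + 44| ≤ 107|t − 2| < ε provided |t − 2| < ε/107.
Choosing δ = min(1, ε/107) ensures both conditions, hence |(-5t^3 - 2t^2 - 2t + 8) + 44| < ε.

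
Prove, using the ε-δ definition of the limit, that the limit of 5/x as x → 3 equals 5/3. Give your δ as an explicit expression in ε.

Suppose ε > 0. We seek δ > 0 such that 0 < |x − 3| < δ implies |5/x − (5/3)| < ε.
|5/x − (5/3)| = 5·|3 − x|/(3·|x|) = 5|x − 3|/(3|x|).
Restrict δ ≤ 3/2. Then |x − 3| < 3/2 gives |x| > 3/2, so 3|x| > 9/2.
Then |5/x − (5/3)| < 5|x − 3|/(9/2), which is < ε when |x − 3| < (9/10)ε.
Take δ = min(3/2, (9/10)ε). Then 0 < |x − 3| < δ gives both |x − 3| < 3/2 and |x − 3| < (9/10)ε, so |5/x − (5/3)| < ε.

δ = min(3/2, (9/10)ε)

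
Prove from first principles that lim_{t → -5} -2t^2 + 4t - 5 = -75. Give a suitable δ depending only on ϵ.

δ = min(1, ϵ/26)

Let ϵ > 0. We want δ > 0 such that 0 < |t + 5| < δ implies |(-2t^2 + 4t - 5) + 75| < ϵ.
(-2t^2 + 4t - 5) + 75 = -2t^2 + 4t + 70 = (t + 5)(-2t + 14).
So |(-2t^2 + 4t - 5) + 75| = |t + 5|·|-2t + 14|.
Assume first that |t + 5| < 1, so |t| < 6. Then |-2t + 14| ≤ 2·6 + 14 = 26.
Hence |(-2t^2 + 4t - 5) + 75| ≤ 26|t + 5| < ϵ provided |t + 5| < ϵ/26.
Choosing δ = min(1, ϵ/26) ensures both conditions, hence |(-2t^2 + 4t - 5) + 75| < ϵ.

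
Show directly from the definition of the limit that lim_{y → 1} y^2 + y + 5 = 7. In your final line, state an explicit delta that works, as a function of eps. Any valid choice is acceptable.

Let eps > 0. We want delta > 0 such that 0 < |y − 1| < delta implies |(y^2 + y + 5) − 7| < eps.
(y^2 + y + 5) − 7 = y^2 + y - 2 = (y − 1)(y + 2).
So |(y^2 + y + 5) − 7| = |y − 1|·|y + 2|.
Assume first that |y − 1| < 2, so |y| < 3. Then |y + 2| ≤ 3 + 2 = 5.
Hence |(y^2 + y + 5) − 7| ≤ 5|y − 1| < eps provided |y − 1| < eps/5.
Take delta = min(2, eps/5). Then 0 < |y − 1| < delta gives both |y − 1| < 2 and |y − 1| < eps/5, so |(y^2 + y + 5) − 7| < eps.

delta = min(2, eps/5)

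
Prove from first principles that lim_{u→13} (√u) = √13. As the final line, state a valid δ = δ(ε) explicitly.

δ = min(13, √13·ε)

Suppose ε > 0. We want δ > 0 such that 0 < |u − 13| < δ implies |√u − √13| < ε.
Rationalise: √u − √13 = (u − 13)/(√u + √13), so |√u − √13| = |u − 13|/(√u + √13).
Restrict δ ≤ 13 so that |u − 13| < 13 forces u > 0, and then √u + √13 > √13.
Hence |√u − √13| < |u − 13|/√13, which is < ε once |u − 13| < √13·ε.
Take δ = min(13, √13·ε). If 0 < |u − 13| < δ then u > 0 and |√u − √13| < |u − 13|/√13 < ε.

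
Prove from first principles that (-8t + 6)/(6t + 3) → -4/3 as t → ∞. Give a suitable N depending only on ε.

Let ε > 0 be given. We seek N > 0 such that t > N implies |(-8t + 6)/(6t + 3) + 4/3| < ε.
(-8t + 6)/(6t + 3) + 4/3 = (6(-8t + 6) − (-8)(6t + 3)) / (6(6t + 3)) = 60/(6(6t + 3)).
For t > 0 we have 6t + 3 > 6t, so |(-8t + 6)/(6t + 3) + 4/3| = 60/(6(6t + 3)) < 60/(6·6t) = (5/3)/t.
Thus |(-8t + 6)/(6t + 3) + 4/3| < ε whenever t > (5/3)/ε.
Take N = (5/3)/ε. If t > N then |(-8t + 6)/(6t + 3) + 4/3| < (5/3)/t < ε.

N = (5/3)/ε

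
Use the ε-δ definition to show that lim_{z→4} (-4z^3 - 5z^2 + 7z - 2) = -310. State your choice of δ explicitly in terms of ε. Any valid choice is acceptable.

Fix ε > 0. We want δ > 0 such that 0 < |z − 4| < δ implies |(-4z^3 - 5z^2 + 7z - 2) + 310| < ε.
(-4z^3 - 5z^2 + 7z - 2) + 310 = -4z^3 - 5z^2 + 7z + 308 = (z − 4)(-4z^2 - 21z - 77).
So |(-4z^3 - 5z^2 + 7z - 2) + 310| = |z − 4|·|-4z^2 - 21z - 77|.
Require δ ≤ 1. Then |z − 4| < 1 gives |z| < 5, and by the triangle inequality |-4z^2 - 21z - 77| ≤ 4·5^2 + 21·5 + 77 = 282.
Hence |(-4z^3 - 5z^2 + 7z - 2) + 310| ≤ 282|z − 4| < ε provided |z − 4| < ε/282.
Take δ = min(1, ε/282). Then 0 < |z − 4| < δ gives both |z − 4| < 1 and |z − 4| < ε/282, so |(-4z^3 - 5z^2 + 7z - 2) + 310| < ε.

δ = min(1, ε/282)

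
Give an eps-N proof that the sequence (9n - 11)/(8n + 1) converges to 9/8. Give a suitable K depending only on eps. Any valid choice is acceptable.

Let eps > 0 be given. For n ≥ 1, |(9n - 11)/(8n + 1) − (9/8)| = |-97|/(8(8n + 1)) = 97/(8(8n + 1)).
Since 8n + 1 ≥ 8n for n ≥ 1, this is ≤ 97/(8·8n) = (97/64)/n.
So |(9n - 11)/(8n + 1) − (9/8)| < eps whenever n > (97/64)/eps.
Take K = (97/64)/eps. If n > K then |(9n - 11)/(8n + 1) − (9/8)| ≤ (97/64)/n < eps.

K = (97/64)/eps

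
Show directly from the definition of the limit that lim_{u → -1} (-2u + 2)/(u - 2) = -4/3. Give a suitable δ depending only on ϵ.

Suppose ϵ > 0. We want δ > 0 with 0 < |u + 1| < δ ⇒ |(-2u + 2)/(u - 2) + 4/3| < ϵ.
Combining over a common denominator, (-2u + 2)/(u - 2) + 4/3 = [(-2u + 2)·(-3) − 4·(u - 2)] / [(-3)·(u - 2)] = 2(u + 1) / ((-3)(u - 2)).
So |(-2u + 2)/(u - 2) + 4/3| = 2|u + 1| / (3·|u − 2|).
Require δ ≤ 3/2, so |u − 2| ≥ |-3| − |u + 1| > 3 − 3/2 = 3/2.
Hence |(-2u + 2)/(u - 2) + 4/3| < 2|u + 1|/(3·(3/2)) = (4/9)|u + 1|, which is < ϵ once |u + 1| < (9/4)ϵ.
Take δ = min(3/2, (9/4)ϵ). Then 0 < |u + 1| < δ forces both bounds, so |(-2u + 2)/(u - 2) + 4/3| < ϵ.

δ = min(3/2, (9/4)ϵ)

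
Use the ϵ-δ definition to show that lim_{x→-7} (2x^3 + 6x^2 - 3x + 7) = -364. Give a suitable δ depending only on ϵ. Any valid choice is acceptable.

Let ϵ > 0. We want δ > 0 such that 0 < |x + 7| < δ implies |(2x^3 + 6x^2 - 3x + 7) + 364| < ϵ.
(2x^3 + 6x^2 - 3x + 7) + 364 = 2x^3 + 6x^2 - 3x + 371 = (x + 7)(2x^2 - 8x + 53).
So |(2x^3 + 6x^2 - 3x + 7) + 364| = |x + 7|·|2x^2 - 8x + 53|.
Require δ ≤ 1. Then |x + 7| < 1 gives |x| < 8, and by the triangle inequality |2x^2 - 8x + 53| ≤ 2·8^2 + 8·8 + 53 = 245.
Hence |(2x^3 + 6x^2 - 3x + 7) + 364| ≤ 245|x + 7| < ϵ provided |x + 7| < ϵ/245.
Choosing δ = min(1, ϵ/245) ensures both conditions, hence |(2x^3 + 6x^2 - 3x + 7) + 364| < ϵ.

δ = min(1, ϵ/245)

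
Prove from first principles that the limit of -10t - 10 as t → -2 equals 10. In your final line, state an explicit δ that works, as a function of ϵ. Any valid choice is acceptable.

δ = ϵ/10

Let ϵ > 0 be given. We need δ > 0 so that 0 < |t + 2| < δ implies |(-10t - 10) − 10| < ϵ.
|(-10t - 10) − 10| = |-10t - 20| = 10|t + 2|.
So 10|t + 2| < ϵ exactly when |t + 2| < ϵ/10.
Take δ = ϵ/10. If 0 < |t + 2| < δ then |(-10t - 10) − 10| = 10|t + 2| < 10·(ϵ/10) = ϵ.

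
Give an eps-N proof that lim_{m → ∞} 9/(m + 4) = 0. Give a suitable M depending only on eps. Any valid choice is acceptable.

Suppose eps > 0. For m ≥ 1, |9/(m + 4) − 0| = 9/(m + 4) ≤ 9/m.
We need 9/m < eps, i.e. m > 9/eps.
Take M = 9/eps. If m > M then |9/(m + 4)| ≤ 9/m < eps.

M = 9/eps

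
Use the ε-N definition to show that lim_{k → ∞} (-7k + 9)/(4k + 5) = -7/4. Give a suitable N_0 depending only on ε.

N_0 = (71/16)/ε

Let ε > 0 be given. For k ≥ 1, |(-7k + 9)/(4k + 5) + 7/4| = |71|/(4(4k + 5)) = 71/(4(4k + 5)).
Since 4k + 5 ≥ 4k for k ≥ 1, this is ≤ 71/(4·4k) = (71/16)/k.
So |(-7k + 9)/(4k + 5) + 7/4| < ε whenever k > (71/16)/ε.
Take N_0 = (71/16)/ε. If k > N_0 then |(-7k + 9)/(4k + 5) + 7/4| ≤ (71/16)/k < ε.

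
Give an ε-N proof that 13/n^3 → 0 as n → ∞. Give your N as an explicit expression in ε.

N = (13/ε)^{1/3}

Let ε > 0. For n ≥ 1, |13/n^3 − 0| = 13/n^3.
13/n^3 < ε ⇔ n^3 > 13/ε ⇔ n > (13/ε)^{1/3}.
Take N = (13/ε)^{1/3}. Then n > N implies 13/n^3 < ε.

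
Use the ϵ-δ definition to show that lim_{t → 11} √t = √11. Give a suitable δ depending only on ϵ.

δ = min(11, √11·ϵ)

Fix ϵ > 0. We want δ > 0 such that 0 < |t − 11| < δ implies |√t − √11| < ϵ.
Rationalise: √t − √11 = (t − 11)/(√t + √11), so |√t − √11| = |t − 11|/(√t + √11).
Restrict δ ≤ 11 so that |t − 11| < 11 forces t > 0, and then √t + √11 > √11.
Hence |√t − √11| < |t − 11|/√11, which is < ϵ once |t − 11| < √11·ϵ.
Take δ = min(11, √11·ϵ). If 0 < |t − 11| < δ then t > 0 and |√t − √11| < |t − 11|/√11 < ϵ.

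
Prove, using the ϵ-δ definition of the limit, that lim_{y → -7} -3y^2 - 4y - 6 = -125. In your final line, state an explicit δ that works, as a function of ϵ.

Fix ϵ > 0. We want δ > 0 such that 0 < |y + 7| < δ implies |(-3y^2 - 4y - 6) + 125| < ϵ.
(-3y^2 - 4y - 6) + 125 = -3y^2 - 4y + 119 = (y + 7)(-3y + 17).
So |(-3y^2 - 4y - 6) + 125| = |y + 7|·|-3y + 17|.
Assume first that |y + 7| < 1, so |y| < 8. Then |-3y + 17| ≤ 3·8 + 17 = 41.
Hence |(-3y^2 - 4y - 6) + 125| ≤ 41|y + 7| < ϵ provided |y + 7| < ϵ/41.
Choosing δ = min(1, ϵ/41) ensures both conditions, hence |(-3y^2 - 4y - 6) + 125| < ϵ.

δ = min(1, ϵ/41)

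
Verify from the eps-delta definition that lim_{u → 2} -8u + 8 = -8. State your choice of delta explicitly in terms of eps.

Fix eps > 0. We need delta > 0 so that 0 < |u − 2| < delta implies |(-8u + 8) + 8| < eps.
|(-8u + 8) + 8| = |-8u + 16| = 8|u − 2|.
Thus it suffices that |u − 2| < eps/8.
Choosing delta = eps/8 gives |(-8u + 8) + 8| = 8|u − 2| < eps whenever |u − 2| < delta.

delta = eps/8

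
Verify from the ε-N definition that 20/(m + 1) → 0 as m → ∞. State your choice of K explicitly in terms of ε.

Fix ε > 0. For m ≥ 1, |20/(m + 1) − 0| = 20/(m + 1) ≤ 20/m.
We need 20/m < ε, i.e. m > 20/ε.
Take K = 20/ε. If m > K then |20/(m + 1)| ≤ 20/m < ε.

K = 20/ε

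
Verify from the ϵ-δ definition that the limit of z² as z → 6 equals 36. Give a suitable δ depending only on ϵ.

Fix ϵ > 0. We seek δ > 0 with 0 < |z − 6| < δ ⇒ |z² − 36| < ϵ.
Factor: z² − 36 = (z − 6)(z + 6), so |z² − 36| = |z − 6|·|z + 6|.
Restrict δ ≤ 2. Then |z − 6| < 2 gives |z| < 8, so by the triangle inequality |z + 6| ≤ 8 + 6 = 14.
Hence |z² − 36| ≤ 14|z − 6|, which is < ϵ once |z − 6| < ϵ/14.
Take δ = min(2, ϵ/14). If 0 < |z − 6| < δ then both bounds hold and |z² − 36| ≤ 14|z − 6| < 14·(ϵ/14) = ϵ.

δ = min(2, ϵ/14)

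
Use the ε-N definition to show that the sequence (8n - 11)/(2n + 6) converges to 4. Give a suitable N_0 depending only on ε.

N_0 = (35/2)/ε

Suppose ε > 0. For n ≥ 1, |(8n - 11)/(2n + 6) − 4| = |-70|/(2(2n + 6)) = 70/(2(2n + 6)).
Since 2n + 6 ≥ 2n for n ≥ 1, this is ≤ 70/(2·2n) = (35/2)/n.
So |(8n - 11)/(2n + 6) − 4| < ε whenever n > (35/2)/ε.
Take N_0 = (35/2)/ε. If n > N_0 then |(8n - 11)/(2n + 6) − 4| ≤ (35/2)/n < ε.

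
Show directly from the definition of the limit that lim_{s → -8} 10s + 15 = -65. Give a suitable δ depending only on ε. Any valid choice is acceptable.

δ = ε/10

Let ε > 0 be given. We need δ > 0 so that 0 < |s + 8| < δ implies |(10s + 15) + 65| < ε.
|(10s + 15) + 65| = |10s + 80| = 10|s + 8|.
So 10|s + 8| < ε exactly when |s + 8| < ε/10.
Choosing δ = ε/10 gives |(10s + 15) + 65| = 10|s + 8| < ε whenever |s + 8| < δ.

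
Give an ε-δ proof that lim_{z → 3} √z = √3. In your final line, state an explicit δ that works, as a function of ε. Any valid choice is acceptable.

Let ε > 0 be given. We want δ > 0 such that 0 < |z − 3| < δ implies |√z − √3| < ε.
Rationalise: √z − √3 = (z − 3)/(√z + √3), so |√z − √3| = |z − 3|/(√z + √3).
Restrict δ ≤ 3 so that |z − 3| < 3 forces z > 0, and then √z + √3 > √3.
Hence |√z − √3| < |z − 3|/√3, which is < ε once |z − 3| < √3·ε.
Take δ = min(3, √3·ε). If 0 < |z − 3| < δ then z > 0 and |√z − √3| < |z − 3|/√3 < ε.

δ = min(3, √3·ε)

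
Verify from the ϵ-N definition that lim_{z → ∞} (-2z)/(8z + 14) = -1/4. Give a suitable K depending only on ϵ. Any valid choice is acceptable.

K = (7/16)/ϵ

Fix ϵ > 0. We seek K > 0 such that z > K implies |(-2z)/(8z + 14) + 1/4| < ϵ.
(-2z)/(8z + 14) + 1/4 = (8(-2z) − (-2)(8z + 14)) / (8(8z + 14)) = 28/(8(8z + 14)).
For z > 0 we have 8z + 14 > 8z, so |(-2z)/(8z + 14) + 1/4| = 28/(8(8z + 14)) < 28/(8·8z) = (7/16)/z.
Thus |(-2z)/(8z + 14) + 1/4| < ϵ whenever z > (7/16)/ϵ.
Take K = (7/16)/ϵ. If z > K then |(-2z)/(8z + 14) + 1/4| < (7/16)/z < ϵ.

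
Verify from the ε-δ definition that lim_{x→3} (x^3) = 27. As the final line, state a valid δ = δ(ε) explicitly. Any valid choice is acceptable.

δ = min(1, ε/37)

Let ε > 0. We seek δ > 0 with 0 < |x − 3| < δ ⇒ |x^3 − 27| < ε.
Factor: x^3 − 27 = (x − 3)(x^2 + 3x + 9), so |x^3 − 27| = |x − 3|·|x^2 + 3x + 9|.
Impose δ ≤ 1 so that |x| < 4; then |x^2 + 3x + 9| ≤ 37.
Hence |x^3 − 27| ≤ 37|x − 3|, which is < ε once |x − 3| < ε/37.
Take δ = min(1, ε/37). If 0 < |x − 3| < δ then both bounds hold and |x^3 − 27| ≤ 37|x − 3| < 37·(ε/37) = ε.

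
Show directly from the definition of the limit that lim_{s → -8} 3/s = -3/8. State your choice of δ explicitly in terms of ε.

δ = min(4, (32/3)ε)

Fix ε > 0. We seek δ > 0 such that 0 < |s + 8| < δ implies |3/s + 3/8| < ε.
|3/s + 3/8| = 3·|-8 − s|/(8·|s|) = 3|s + 8|/(8|s|).
Require δ ≤ 4 so that |s| > 8 − 4 = 4, hence 8|s| > 32.
Then |3/s + 3/8| < 3|s + 8|/32, which is < ε when |s + 8| < (32/3)ε.
Take δ = min(4, (32/3)ε). Then 0 < |s + 8| < δ gives both |s + 8| < 4 and |s + 8| < (32/3)ε, so |3/s + 3/8| < ε.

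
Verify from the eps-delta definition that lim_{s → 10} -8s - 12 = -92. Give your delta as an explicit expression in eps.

Suppose eps > 0. We need delta > 0 so that 0 < |s − 10| < delta implies |(-8s - 12) + 92| < eps.
Since (-8s - 12) + 92 = -8(s − 10), we have |(-8s - 12) + 92| = 8|s − 10|.
Thus it suffices that |s − 10| < eps/8.
Choosing delta = eps/8 gives |(-8s - 12) + 92| = 8|s − 10| < eps whenever |s − 10| < delta.

delta = eps/8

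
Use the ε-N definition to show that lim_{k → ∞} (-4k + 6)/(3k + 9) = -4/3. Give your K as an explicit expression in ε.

K = 6/ε

Let ε > 0 be given. For k ≥ 1, |(-4k + 6)/(3k + 9) + 4/3| = |54|/(3(3k + 9)) = 54/(3(3k + 9)).
Since 3k + 9 ≥ 3k for k ≥ 1, this is ≤ 54/(3·3k) = 6/k.
So |(-4k + 6)/(3k + 9) + 4/3| < ε whenever k > 6/ε.
Take K = 6/ε. If k > K then |(-4k + 6)/(3k + 9) + 4/3| ≤ 6/k < ε.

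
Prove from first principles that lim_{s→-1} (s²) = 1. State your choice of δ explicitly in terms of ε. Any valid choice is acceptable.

Let ε > 0 be given. We seek δ > 0 with 0 < |s + 1| < δ ⇒ |s² − 1| < ε.
Factor: s² − 1 = (s + 1)(s - 1), so |s² − 1| = |s + 1|·|s - 1|.
Restrict δ ≤ 1. Then |s + 1| < 1 gives |s| < 2, so by the triangle inequality |s - 1| ≤ 2 + 1 = 3.
Hence |s² − 1| ≤ 3|s + 1|, which is < ε once |s + 1| < ε/3.
Take δ = min(1, ε/3). If 0 < |s + 1| < δ then both bounds hold and |s² − 1| ≤ 3|s + 1| < 3·(ε/3) = ε.

δ = min(1, ε/3)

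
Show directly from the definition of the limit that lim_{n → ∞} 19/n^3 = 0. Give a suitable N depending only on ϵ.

Fix ϵ > 0. For n ≥ 1, |19/n^3 − 0| = 19/n^3.
19/n^3 < ϵ ⇔ n^3 > 19/ϵ ⇔ n > (19/ϵ)^{1/3}.
Take N = (19/ϵ)^{1/3}. Then n > N implies 19/n^3 < ϵ.

N = (19/ϵ)^{1/3}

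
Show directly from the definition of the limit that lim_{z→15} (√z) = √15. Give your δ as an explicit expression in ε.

δ = min(15, √15·ε)

Let ε > 0. We want δ > 0 such that 0 < |z − 15| < δ implies |√z − √15| < ε.
Multiplying by the conjugate, |√z − √15| = |z − 15|/(√z + √15).
Restrict δ ≤ 15 so that |z − 15| < 15 forces z > 0, and then √z + √15 > √15.
Hence |√z − √15| < |z − 15|/√15, which is < ε once |z − 15| < √15·ε.
Take δ = min(15, √15·ε). If 0 < |z − 15| < δ then z > 0 and |√z − √15| < |z − 15|/√15 < ε.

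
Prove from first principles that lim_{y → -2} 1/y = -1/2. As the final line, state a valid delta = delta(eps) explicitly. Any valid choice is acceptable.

delta = min(1, 2eps)

Let eps > 0. We seek delta > 0 such that 0 < |y + 2| < delta implies |1/y + 1/2| < eps.
|1/y + 1/2| = |-2 − y|/(2·|y|) = |y + 2|/(2|y|).
Require delta ≤ 1 so that |y| > 2 − 1 = 1, hence 2|y| > 2.
Then |1/y + 1/2| < |y + 2|/2, which is < eps when |y + 2| < 2eps.
Take delta = min(1, 2eps). Then 0 < |y + 2| < delta gives both |y + 2| < 1 and |y + 2| < 2eps, so |1/y + 1/2| < eps.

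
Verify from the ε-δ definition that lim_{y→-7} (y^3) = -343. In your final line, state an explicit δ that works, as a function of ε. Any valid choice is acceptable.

δ = min(2, ε/193)

Let ε > 0 be given. We seek δ > 0 with 0 < |y + 7| < δ ⇒ |y^3 + 343| < ε.
Factor: y^3 + 343 = (y + 7)(y^2 - 7y + 49), so |y^3 + 343| = |y + 7|·|y^2 - 7y + 49|.
Impose δ ≤ 2 so that |y| < 9; then |y^2 - 7y + 49| ≤ 193.
Hence |y^3 + 343| ≤ 193|y + 7|, which is < ε once |y + 7| < ε/193.
Take δ = min(2, ε/193). If 0 < |y + 7| < δ then both bounds hold and |y^3 + 343| ≤ 193|y + 7| < 193·(ε/193) = ε.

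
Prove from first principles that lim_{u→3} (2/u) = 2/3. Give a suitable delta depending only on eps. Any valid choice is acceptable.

Let eps > 0. We seek delta > 0 such that 0 < |u − 3| < delta implies |2/u − (2/3)| < eps.
|2/u − (2/3)| = 2·|3 − u|/(3·|u|) = 2|u − 3|/(3|u|).
Require delta ≤ 3/2 so that |u| > 3 − 3/2 = 3/2, hence 3|u| > 9/2.
Then |2/u − (2/3)| < 2|u − 3|/(9/2), which is < eps when |u − 3| < (9/4)eps.
Take delta = min(3/2, (9/4)eps). Then 0 < |u − 3| < delta gives both |u − 3| < 3/2 and |u − 3| < (9/4)eps, so |2/u − (2/3)| < eps.

delta = min(3/2, (9/4)eps)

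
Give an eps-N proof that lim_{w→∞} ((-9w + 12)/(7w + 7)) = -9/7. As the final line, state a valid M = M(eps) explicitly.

Fix eps > 0. We seek M > 0 such that w > M implies |(-9w + 12)/(7w + 7) + 9/7| < eps.
(-9w + 12)/(7w + 7) + 9/7 = (7(-9w + 12) − (-9)(7w + 7)) / (7(7w + 7)) = 147/(7(7w + 7)).
For w > 0 we have 7w + 7 > 7w, so |(-9w + 12)/(7w + 7) + 9/7| = 147/(7(7w + 7)) < 147/(7·7w) = 3/w.
Thus |(-9w + 12)/(7w + 7) + 9/7| < eps whenever w > 3/eps.
Take M = 3/eps. If w > M then |(-9w + 12)/(7w + 7) + 9/7| < 3/w < eps.

M = 3/eps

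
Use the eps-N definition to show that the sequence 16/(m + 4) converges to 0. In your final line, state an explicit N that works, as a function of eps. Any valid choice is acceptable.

N = 16/eps

Let eps > 0 be given. For m ≥ 1, |16/(m + 4) − 0| = 16/(m + 4) ≤ 16/m.
We need 16/m < eps, i.e. m > 16/eps.
Take N = 16/eps. If m > N then |16/(m + 4)| ≤ 16/m < eps.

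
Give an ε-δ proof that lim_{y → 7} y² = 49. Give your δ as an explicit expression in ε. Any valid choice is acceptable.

Let ε > 0. We seek δ > 0 with 0 < |y − 7| < δ ⇒ |y² − 49| < ε.
Factor: y² − 49 = (y − 7)(y + 7), so |y² − 49| = |y − 7|·|y + 7|.
Restrict δ ≤ 1. Then |y − 7| < 1 gives |y| < 8, so by the triangle inequality |y + 7| ≤ 8 + 7 = 15.
Hence |y² − 49| ≤ 15|y − 7|, which is < ε once |y − 7| < ε/15.
Take δ = min(1, ε/15). If 0 < |y − 7| < δ then both bounds hold and |y² − 49| ≤ 15|y − 7| < 15·(ε/15) = ε.

δ = min(1, ε/15)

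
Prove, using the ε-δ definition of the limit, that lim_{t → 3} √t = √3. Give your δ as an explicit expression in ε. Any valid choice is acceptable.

δ = min(3, √3·ε)

Suppose ε > 0. We want δ > 0 such that 0 < |t − 3| < δ implies |√t − √3| < ε.
Rationalise: √t − √3 = (t − 3)/(√t + √3), so |√t − √3| = |t − 3|/(√t + √3).
Restrict δ ≤ 3 so that |t − 3| < 3 forces t > 0, and then √t + √3 > √3.
Hence |√t − √3| < |t − 3|/√3, which is < ε once |t − 3| < √3·ε.
Take δ = min(3, √3·ε). If 0 < |t − 3| < δ then t > 0 and |√t − √3| < |t − 3|/√3 < ε.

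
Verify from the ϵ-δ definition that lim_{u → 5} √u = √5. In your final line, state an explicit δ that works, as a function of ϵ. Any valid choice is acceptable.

δ = min(5, √5·ϵ)

Let ϵ > 0 be given. We want δ > 0 such that 0 < |u − 5| < δ implies |√u − √5| < ϵ.
Multiplying by the conjugate, |√u − √5| = |u − 5|/(√u + √5).
Restrict δ ≤ 5 so that |u − 5| < 5 forces u > 0, and then √u + √5 > √5.
Hence |√u − √5| < |u − 5|/√5, which is < ϵ once |u − 5| < √5·ϵ.
Take δ = min(5, √5·ϵ). If 0 < |u − 5| < δ then u > 0 and |√u − √5| < |u − 5|/√5 < ϵ.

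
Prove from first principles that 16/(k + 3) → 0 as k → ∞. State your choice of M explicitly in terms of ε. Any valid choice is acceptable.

M = 16/ε

Let ε > 0 be given. For k ≥ 1, |16/(k + 3) − 0| = 16/(k + 3) ≤ 16/k.
We need 16/k < ε, i.e. k > 16/ε.
Take M = 16/ε. If k > M then |16/(k + 3)| ≤ 16/k < ε.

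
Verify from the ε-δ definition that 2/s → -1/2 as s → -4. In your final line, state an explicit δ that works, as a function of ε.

Let ε > 0 be given. We seek δ > 0 such that 0 < |s + 4| < δ implies |2/s + 1/2| < ε.
|2/s + 1/2| = 2·|-4 − s|/(4·|s|) = 2|s + 4|/(4|s|).
Restrict δ ≤ 2. Then |s + 4| < 2 gives |s| > 2, so 4|s| > 8.
Then |2/s + 1/2| < 2|s + 4|/8, which is < ε when |s + 4| < 4ε.
Take δ = min(2, 4ε). Then 0 < |s + 4| < δ gives both |s + 4| < 2 and |s + 4| < 4ε, so |2/s + 1/2| < ε.

δ = min(2, 4ε)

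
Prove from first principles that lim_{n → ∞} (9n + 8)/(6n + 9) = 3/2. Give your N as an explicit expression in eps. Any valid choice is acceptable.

N = (11/12)/eps

Suppose eps > 0. For n ≥ 1, |(9n + 8)/(6n + 9) − (3/2)| = |-33|/(6(6n + 9)) = 33/(6(6n + 9)).
Since 6n + 9 ≥ 6n for n ≥ 1, this is ≤ 33/(6·6n) = (11/12)/n.
So |(9n + 8)/(6n + 9) − (3/2)| < eps whenever n > (11/12)/eps.
Take N = (11/12)/eps. If n > N then |(9n + 8)/(6n + 9) − (3/2)| ≤ (11/12)/n < eps.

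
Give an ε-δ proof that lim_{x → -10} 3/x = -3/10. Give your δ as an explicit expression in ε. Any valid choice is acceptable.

Suppose ε > 0. We seek δ > 0 such that 0 < |x + 10| < δ implies |3/x + 3/10| < ε.
|3/x + 3/10| = 3·|-10 − x|/(10·|x|) = 3|x + 10|/(10|x|).
Require δ ≤ 5 so that |x| > 10 − 5 = 5, hence 10|x| > 50.
Then |3/x + 3/10| < 3|x + 10|/50, which is < ε when |x + 10| < (50/3)ε.
Take δ = min(5, (50/3)ε). Then 0 < |x + 10| < δ gives both |x + 10| < 5 and |x + 10| < (50/3)ε, so |3/x + 3/10| < ε.

δ = min(5, (50/3)ε)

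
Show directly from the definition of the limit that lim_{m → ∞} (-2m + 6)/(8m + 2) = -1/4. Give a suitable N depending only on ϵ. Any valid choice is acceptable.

Let ϵ > 0 be given. For m ≥ 1, |(-2m + 6)/(8m + 2) + 1/4| = |52|/(8(8m + 2)) = 52/(8(8m + 2)).
Since 8m + 2 ≥ 8m for m ≥ 1, this is ≤ 52/(8·8m) = (13/16)/m.
So |(-2m + 6)/(8m + 2) + 1/4| < ϵ whenever m > (13/16)/ϵ.
Take N = (13/16)/ϵ. If m > N then |(-2m + 6)/(8m + 2) + 1/4| ≤ (13/16)/m < ϵ.

N = (13/16)/ϵ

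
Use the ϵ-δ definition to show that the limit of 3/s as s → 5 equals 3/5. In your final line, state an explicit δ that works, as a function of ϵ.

δ = min(5/2, (25/6)ϵ)

Fix ϵ > 0. We seek δ > 0 such that 0 < |s − 5| < δ implies |3/s − (3/5)| < ϵ.
|3/s − (3/5)| = 3·|5 − s|/(5·|s|) = 3|s − 5|/(5|s|).
Require δ ≤ 5/2 so that |s| > 5 − 5/2 = 5/2, hence 5|s| > 25/2.
Then |3/s − (3/5)| < 3|s − 5|/(25/2), which is < ϵ when |s − 5| < (25/6)ϵ.
Take δ = min(5/2, (25/6)ϵ). Then 0 < |s − 5| < δ gives both |s − 5| < 5/2 and |s − 5| < (25/6)ϵ, so |3/s − (3/5)| < ϵ.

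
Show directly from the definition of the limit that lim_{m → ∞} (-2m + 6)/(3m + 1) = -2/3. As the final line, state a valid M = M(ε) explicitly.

Let ε > 0. For m ≥ 1, |(-2m + 6)/(3m + 1) + 2/3| = |20|/(3(3m + 1)) = 20/(3(3m + 1)).
Since 3m + 1 ≥ 3m for m ≥ 1, this is ≤ 20/(3·3m) = (20/9)/m.
So |(-2m + 6)/(3m + 1) + 2/3| < ε whenever m > (20/9)/ε.
Take M = (20/9)/ε. If m > M then |(-2m + 6)/(3m + 1) + 2/3| ≤ (20/9)/m < ε.

M = (20/9)/ε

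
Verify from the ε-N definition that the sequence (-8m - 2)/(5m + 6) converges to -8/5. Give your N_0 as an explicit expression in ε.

N_0 = (38/25)/ε

Let ε > 0. For m ≥ 1, |(-8m - 2)/(5m + 6) + 8/5| = |38|/(5(5m + 6)) = 38/(5(5m + 6)).
Since 5m + 6 ≥ 5m for m ≥ 1, this is ≤ 38/(5·5m) = (38/25)/m.
So |(-8m - 2)/(5m + 6) + 8/5| < ε whenever m > (38/25)/ε.
Take N_0 = (38/25)/ε. If m > N_0 then |(-8m - 2)/(5m + 6) + 8/5| ≤ (38/25)/m < ε.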